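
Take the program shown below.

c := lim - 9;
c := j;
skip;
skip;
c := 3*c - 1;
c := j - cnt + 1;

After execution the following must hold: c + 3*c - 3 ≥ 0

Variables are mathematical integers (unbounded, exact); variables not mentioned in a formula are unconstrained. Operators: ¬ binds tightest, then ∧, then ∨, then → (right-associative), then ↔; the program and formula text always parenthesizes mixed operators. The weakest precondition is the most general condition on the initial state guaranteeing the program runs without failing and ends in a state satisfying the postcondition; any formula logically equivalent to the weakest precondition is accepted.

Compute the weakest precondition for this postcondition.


Working backward. After the program, the postcondition c + 3*c - 3 ≥ 0 must hold; in canonical form it is 4*c ≥ 3.
Before c := j - cnt + 1: 4*j ≥ 4*cnt - 1
Before c := 3*c - 1: 4*j ≥ 4*cnt - 1
Before skip: 4*j ≥ 4*cnt - 1
Before skip: 4*j ≥ 4*cnt - 1
Before c := j: 4*j ≥ 4*cnt - 1
Before c := lim - 9: 4*j ≥ 4*cnt - 1
Answer: WP = 4*j ≥ 4*cnt - 1


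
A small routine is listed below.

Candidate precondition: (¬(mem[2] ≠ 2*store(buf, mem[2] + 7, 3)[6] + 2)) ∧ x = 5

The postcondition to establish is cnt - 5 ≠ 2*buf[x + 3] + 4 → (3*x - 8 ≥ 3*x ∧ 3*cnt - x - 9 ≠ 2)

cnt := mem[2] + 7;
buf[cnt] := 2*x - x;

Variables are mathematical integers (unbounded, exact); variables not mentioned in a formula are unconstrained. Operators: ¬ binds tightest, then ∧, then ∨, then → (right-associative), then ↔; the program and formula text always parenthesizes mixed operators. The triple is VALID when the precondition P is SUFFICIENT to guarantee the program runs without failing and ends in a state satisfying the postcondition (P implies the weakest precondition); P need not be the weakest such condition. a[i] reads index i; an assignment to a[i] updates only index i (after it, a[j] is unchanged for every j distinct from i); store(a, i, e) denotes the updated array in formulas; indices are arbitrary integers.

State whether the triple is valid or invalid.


Working backward. After the program, the postcondition cnt - 5 ≠ 2*buf[x + 3] + 4 → (3*x - 8 ≥ 3*x ∧ 3*cnt - x - 9 ≠ 2) must hold; in canonical form it is ¬(cnt ≠ 2*buf[x + 3] + 9).
Before buf[cnt] := 2*x - x: ¬(cnt ≠ 2*store(buf, cnt, x)[x + 3] + 9)
Before cnt := mem[2] + 7: ¬(mem[2] ≠ 2*store(buf, mem[2] + 7, x)[x + 3] + 2)
The weakest precondition is ¬(mem[2] ≠ 2*store(buf, mem[2] + 7, x)[x + 3] + 2).
Check whether (¬(mem[2] ≠ 2*store(buf, mem[2] + 7, 3)[6] + 2)) ∧ x = 5 implies it.
Countermodel: at the initial state buf = {[-13027] = 4, [2] = 4, [6] = -6518, [8] = -6519, elsewhere 4}, mem = {[-13027] = -13034, [2] = -13034, [6] = -13034, [8] = -13034, elsewhere -13034}, x = 5, the precondition holds but the weakest precondition fails.
Answer: invalid


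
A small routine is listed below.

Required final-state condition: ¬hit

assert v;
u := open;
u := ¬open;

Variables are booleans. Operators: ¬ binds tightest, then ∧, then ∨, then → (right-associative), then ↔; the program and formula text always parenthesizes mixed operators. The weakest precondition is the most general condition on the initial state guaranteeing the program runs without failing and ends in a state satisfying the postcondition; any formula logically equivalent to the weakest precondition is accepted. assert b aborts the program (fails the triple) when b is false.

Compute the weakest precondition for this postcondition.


Working backward. After the program, ¬hit must hold.
Before u := ¬open: ¬hit
Before u := open: ¬hit
Before assert v: v ∧ (¬hit)
Answer: WP = v ∧ (¬hit)


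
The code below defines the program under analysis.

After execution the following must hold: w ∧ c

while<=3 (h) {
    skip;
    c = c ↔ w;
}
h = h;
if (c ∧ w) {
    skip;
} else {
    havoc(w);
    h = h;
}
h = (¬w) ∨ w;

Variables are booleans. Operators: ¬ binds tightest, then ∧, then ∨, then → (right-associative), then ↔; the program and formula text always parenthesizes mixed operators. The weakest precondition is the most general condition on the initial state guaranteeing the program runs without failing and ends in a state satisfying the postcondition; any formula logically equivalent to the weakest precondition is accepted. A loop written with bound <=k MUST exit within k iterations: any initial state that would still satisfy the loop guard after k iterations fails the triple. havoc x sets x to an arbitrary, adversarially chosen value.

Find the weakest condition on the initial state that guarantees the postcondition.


Working backward. After the program, w ∧ c must hold.
Before h := (¬w) ∨ w: w ∧ c
Then branch requires w ∧ c; else branch requires false.
Before the if: ((c ∧ w) → (w ∧ c)) ∧ c ∧ w
Before h := h: ((c ∧ w) → (w ∧ c)) ∧ c ∧ w
Before the loop (bound <=3), unroll the exhaustion recursion (WP_0 = exit-now case; WP_j = one more guarded iteration, up to j = 3):
  WP_0: (¬h) ∧ ((c ∧ w) → (w ∧ c)) ∧ c ∧ w
  WP_1: (h → ((¬h) ∧ (((c ↔ w) ∧ w) → (w ∧ (c ↔ w))) ∧ (c ↔ w) ∧ w)) ∧ ((¬h) → (((c ∧ w) → (w ∧ c)) ∧ c ∧ w))
  WP_2: (h → ((h → ((¬h) ∧ ((((c ↔ w) ↔ w) ∧ w) → (w ∧ ((c ↔ w) ↔ w))) ∧ ((c ↔ w) ↔ w) ∧ w)) ∧ ((¬h) → ((((c ↔ w) ∧ w) → (w ∧ (c ↔ w))) ∧ (c ↔ w) ∧ w)))) ∧ ((¬h) → (((c ∧ w) → (w ∧ c)) ∧ c ∧ w))
  WP_3: (h → ((h → ((h → ((¬h) ∧ (((((c ↔ w) ↔ w) ↔ w) ∧ w) → (w ∧ (((c ↔ w) ↔ w) ↔ w))) ∧ (((c ↔ w) ↔ w) ↔ w) ∧ w)) ∧ ((¬h) → (((((c ↔ w) ↔ w) ∧ w) → (w ∧ ((c ↔ w) ↔ w))) ∧ ((c ↔ w) ↔ w) ∧ w)))) ∧ ((¬h) → ((((c ↔ w) ∧ w) → (w ∧ (c ↔ w))) ∧ (c ↔ w) ∧ w)))) ∧ ((¬h) → (((c ∧ w) → (w ∧ c)) ∧ c ∧ w))
So before the loop: (h → ((h → ((h → ((¬h) ∧ (((((c ↔ w) ↔ w) ↔ w) ∧ w) → (w ∧ (((c ↔ w) ↔ w) ↔ w))) ∧ (((c ↔ w) ↔ w) ↔ w) ∧ w)) ∧ ((¬h) → (((((c ↔ w) ↔ w) ∧ w) → (w ∧ ((c ↔ w) ↔ w))) ∧ ((c ↔ w) ↔ w) ∧ w)))) ∧ ((¬h) → ((((c ↔ w) ∧ w) → (w ∧ (c ↔ w))) ∧ (c ↔ w) ∧ w)))) ∧ ((¬h) → (((c ∧ w) → (w ∧ c)) ∧ c ∧ w))
Answer: WP = (h → ((h → ((h → ((¬h) ∧ (((((c ↔ w) ↔ w) ↔ w) ∧ w) → (w ∧ (((c ↔ w) ↔ w) ↔ w))) ∧ (((c ↔ w) ↔ w) ↔ w) ∧ w)) ∧ ((¬h) → (((((c ↔ w) ↔ w) ∧ w) → (w ∧ ((c ↔ w) ↔ w))) ∧ ((c ↔ w) ↔ w) ∧ w)))) ∧ ((¬h) → ((((c ↔ w) ∧ w) → (w ∧ (c ↔ w))) ∧ (c ↔ w) ∧ w)))) ∧ ((¬h) → (((c ∧ w) → (w ∧ c)) ∧ c ∧ w))


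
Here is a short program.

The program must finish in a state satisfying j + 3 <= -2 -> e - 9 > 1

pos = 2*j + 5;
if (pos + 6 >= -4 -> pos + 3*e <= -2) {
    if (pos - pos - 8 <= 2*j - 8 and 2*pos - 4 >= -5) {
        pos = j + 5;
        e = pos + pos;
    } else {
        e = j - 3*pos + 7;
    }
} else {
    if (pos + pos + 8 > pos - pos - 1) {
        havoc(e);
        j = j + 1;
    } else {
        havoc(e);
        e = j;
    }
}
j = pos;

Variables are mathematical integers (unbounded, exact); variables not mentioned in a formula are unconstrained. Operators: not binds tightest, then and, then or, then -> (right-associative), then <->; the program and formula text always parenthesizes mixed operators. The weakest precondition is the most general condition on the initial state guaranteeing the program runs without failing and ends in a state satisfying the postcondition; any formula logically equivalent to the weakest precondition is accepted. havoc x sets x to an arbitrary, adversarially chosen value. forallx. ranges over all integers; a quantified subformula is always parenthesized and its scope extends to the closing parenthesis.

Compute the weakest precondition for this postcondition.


Working backward. After the program, the postcondition j + 3 <= -2 -> e - 9 > 1 must hold; in canonical form it is j <= -5 -> e > 10.
Before j := pos: pos <= -5 -> e > 10
Then branch requires ((2*j >= 0 and 2*pos >= -1) -> (j <= -10 -> 2*j > 0)) and ((not (2*j >= 0 and 2*pos >= -1)) -> (pos <= -5 -> j > 3*pos + 3)); else branch requires (2*pos > -9 -> (forall e_1. (pos <= -5 -> e_1 > 10))) and ((not (2*pos > -9)) -> (pos <= -5 -> j > 10)).
Before the if: ((pos >= -10 -> 3*e + pos <= -2) -> (((2*j >= 0 and 2*pos >= -1) -> (j <= -10 -> 2*j > 0)) and ((not (2*j >= 0 and 2*pos >= -1)) -> (pos <= -5 -> j > 3*pos + 3)))) and ((not (pos >= -10 -> 3*e + pos <= -2)) -> ((2*pos > -9 -> (forall e_1. (pos <= -5 -> e_1 > 10))) and ((not (2*pos > -9)) -> (pos <= -5 -> j > 10))))
Before pos := 2*j + 5: ((2*j >= -15 -> 3*e + 2*j <= -7) -> (((2*j >= 0 and 4*j >= -11) -> (j <= -10 -> 2*j > 0)) and ((not (2*j >= 0 and 4*j >= -11)) -> (2*j <= -10 -> 5*j < -18)))) and ((not (2*j >= -15 -> 3*e + 2*j <= -7)) -> ((4*j > -19 -> (forall e_1. (2*j <= -10 -> e_1 > 10))) and ((not (4*j > -19)) -> (2*j <= -10 -> j > 10))))
Answer: WP = ((2*j >= -15 -> 3*e + 2*j <= -7) -> (((2*j >= 0 and 4*j >= -11) -> (j <= -10 -> 2*j > 0)) and ((not (2*j >= 0 and 4*j >= -11)) -> (2*j <= -10 -> 5*j < -18)))) and ((not (2*j >= -15 -> 3*e + 2*j <= -7)) -> ((4*j > -19 -> (forall e_1. (2*j <= -10 -> e_1 > 10))) and ((not (4*j > -19)) -> (2*j <= -10 -> j > 10))))


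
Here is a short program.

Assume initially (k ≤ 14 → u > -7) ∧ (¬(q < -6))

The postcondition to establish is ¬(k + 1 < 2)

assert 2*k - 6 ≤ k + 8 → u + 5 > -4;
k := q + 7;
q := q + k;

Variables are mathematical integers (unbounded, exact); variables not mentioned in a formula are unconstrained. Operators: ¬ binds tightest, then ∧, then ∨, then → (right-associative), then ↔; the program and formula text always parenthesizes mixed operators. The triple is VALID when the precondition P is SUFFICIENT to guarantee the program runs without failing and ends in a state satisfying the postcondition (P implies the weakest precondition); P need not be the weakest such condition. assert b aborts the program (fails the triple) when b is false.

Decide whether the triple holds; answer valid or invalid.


Working backward. After the program, the postcondition ¬(k + 1 < 2) must hold; in canonical form it is ¬(k < 1).
Before q := q + k: ¬(k < 1)
Before k := q + 7: ¬(q < -6)
Before assert 2*k - 6 ≤ k + 8 → u + 5 > -4: (k ≤ 14 → u > -9) ∧ (¬(q < -6))
The weakest precondition is (k ≤ 14 → u > -9) ∧ (¬(q < -6)).
Check whether (k ≤ 14 → u > -7) ∧ (¬(q < -6)) implies it.
Every state satisfying the precondition satisfies the weakest precondition: the implication holds.
Answer: valid


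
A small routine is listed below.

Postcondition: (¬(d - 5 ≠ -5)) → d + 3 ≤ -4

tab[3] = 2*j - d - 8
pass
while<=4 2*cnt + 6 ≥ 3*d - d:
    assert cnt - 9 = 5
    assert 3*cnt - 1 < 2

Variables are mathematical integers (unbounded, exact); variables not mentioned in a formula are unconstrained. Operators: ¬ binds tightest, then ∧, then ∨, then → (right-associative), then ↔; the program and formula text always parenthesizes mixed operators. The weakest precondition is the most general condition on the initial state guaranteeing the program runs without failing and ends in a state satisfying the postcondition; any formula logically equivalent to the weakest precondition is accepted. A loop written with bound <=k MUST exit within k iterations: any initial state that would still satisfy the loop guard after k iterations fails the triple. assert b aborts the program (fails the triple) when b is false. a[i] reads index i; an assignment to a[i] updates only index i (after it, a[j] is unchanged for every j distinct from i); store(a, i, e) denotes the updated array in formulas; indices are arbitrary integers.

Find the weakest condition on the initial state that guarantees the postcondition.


Working backward. After the program, the postcondition (¬(d - 5 ≠ -5)) → d + 3 ≤ -4 must hold; in canonical form it is (¬(d ≠ 0)) → d ≤ -7.
Before the loop (bound <=4), unroll the exhaustion recursion (WP_0 = exit-now case; WP_j = one more guarded iteration, up to j = 4):
  WP_0: (¬(2*cnt ≥ 2*d - 6)) ∧ ((¬(d ≠ 0)) → d ≤ -7)
  WP_1: (2*cnt ≥ 2*d - 6 → (cnt = 14 ∧ 3*cnt < 3 ∧ (¬(2*cnt ≥ 2*d - 6)) ∧ ((¬(d ≠ 0)) → d ≤ -7))) ∧ ((¬(2*cnt ≥ 2*d - 6)) → ((¬(d ≠ 0)) → d ≤ -7))
  WP_2: (2*cnt ≥ 2*d - 6 → (cnt = 14 ∧ 3*cnt < 3 ∧ (2*cnt ≥ 2*d - 6 → (cnt = 14 ∧ 3*cnt < 3 ∧ (¬(2*cnt ≥ 2*d - 6)) ∧ ((¬(d ≠ 0)) → d ≤ -7))) ∧ ((¬(2*cnt ≥ 2*d - 6)) → ((¬(d ≠ 0)) → d ≤ -7)))) ∧ ((¬(2*cnt ≥ 2*d - 6)) → ((¬(d ≠ 0)) → d ≤ -7))
  WP_3: (2*cnt ≥ 2*d - 6 → (cnt = 14 ∧ 3*cnt < 3 ∧ (2*cnt ≥ 2*d - 6 → (cnt = 14 ∧ 3*cnt < 3 ∧ (2*cnt ≥ 2*d - 6 → (cnt = 14 ∧ 3*cnt < 3 ∧ (¬(2*cnt ≥ 2*d - 6)) ∧ ((¬(d ≠ 0)) → d ≤ -7))) ∧ ((¬(2*cnt ≥ 2*d - 6)) → ((¬(d ≠ 0)) → d ≤ -7)))) ∧ ((¬(2*cnt ≥ 2*d - 6)) → ((¬(d ≠ 0)) → d ≤ -7)))) ∧ ((¬(2*cnt ≥ 2*d - 6)) → ((¬(d ≠ 0)) → d ≤ -7))
  WP_4: (2*cnt ≥ 2*d - 6 → (cnt = 14 ∧ 3*cnt < 3 ∧ (2*cnt ≥ 2*d - 6 → (cnt = 14 ∧ 3*cnt < 3 ∧ (2*cnt ≥ 2*d - 6 → (cnt = 14 ∧ 3*cnt < 3 ∧ (2*cnt ≥ 2*d - 6 → (cnt = 14 ∧ 3*cnt < 3 ∧ (¬(2*cnt ≥ 2*d - 6)) ∧ ((¬(d ≠ 0)) → d ≤ -7))) ∧ ((¬(2*cnt ≥ 2*d - 6)) → ((¬(d ≠ 0)) → d ≤ -7)))) ∧ ((¬(2*cnt ≥ 2*d - 6)) → ((¬(d ≠ 0)) → d ≤ -7)))) ∧ ((¬(2*cnt ≥ 2*d - 6)) → ((¬(d ≠ 0)) → d ≤ -7)))) ∧ ((¬(2*cnt ≥ 2*d - 6)) → ((¬(d ≠ 0)) → d ≤ -7))
So before the loop: (2*cnt ≥ 2*d - 6 → (cnt = 14 ∧ 3*cnt < 3 ∧ (2*cnt ≥ 2*d - 6 → (cnt = 14 ∧ 3*cnt < 3 ∧ (2*cnt ≥ 2*d - 6 → (cnt = 14 ∧ 3*cnt < 3 ∧ (2*cnt ≥ 2*d - 6 → (cnt = 14 ∧ 3*cnt < 3 ∧ (¬(2*cnt ≥ 2*d - 6)) ∧ ((¬(d ≠ 0)) → d ≤ -7))) ∧ ((¬(2*cnt ≥ 2*d - 6)) → ((¬(d ≠ 0)) → d ≤ -7)))) ∧ ((¬(2*cnt ≥ 2*d - 6)) → ((¬(d ≠ 0)) → d ≤ -7)))) ∧ ((¬(2*cnt ≥ 2*d - 6)) → ((¬(d ≠ 0)) → d ≤ -7)))) ∧ ((¬(2*cnt ≥ 2*d - 6)) → ((¬(d ≠ 0)) → d ≤ -7))
Before skip: (2*cnt ≥ 2*d - 6 → (cnt = 14 ∧ 3*cnt < 3 ∧ (2*cnt ≥ 2*d - 6 → (cnt = 14 ∧ 3*cnt < 3 ∧ (2*cnt ≥ 2*d - 6 → (cnt = 14 ∧ 3*cnt < 3 ∧ (2*cnt ≥ 2*d - 6 → (cnt = 14 ∧ 3*cnt < 3 ∧ (¬(2*cnt ≥ 2*d - 6)) ∧ ((¬(d ≠ 0)) → d ≤ -7))) ∧ ((¬(2*cnt ≥ 2*d - 6)) → ((¬(d ≠ 0)) → d ≤ -7)))) ∧ ((¬(2*cnt ≥ 2*d - 6)) → ((¬(d ≠ 0)) → d ≤ -7)))) ∧ ((¬(2*cnt ≥ 2*d - 6)) → ((¬(d ≠ 0)) → d ≤ -7)))) ∧ ((¬(2*cnt ≥ 2*d - 6)) → ((¬(d ≠ 0)) → d ≤ -7))
Before tab[3] := 2*j - d - 8: (2*cnt ≥ 2*d - 6 → (cnt = 14 ∧ 3*cnt < 3 ∧ (2*cnt ≥ 2*d - 6 → (cnt = 14 ∧ 3*cnt < 3 ∧ (2*cnt ≥ 2*d - 6 → (cnt = 14 ∧ 3*cnt < 3 ∧ (2*cnt ≥ 2*d - 6 → (cnt = 14 ∧ 3*cnt < 3 ∧ (¬(2*cnt ≥ 2*d - 6)) ∧ ((¬(d ≠ 0)) → d ≤ -7))) ∧ ((¬(2*cnt ≥ 2*d - 6)) → ((¬(d ≠ 0)) → d ≤ -7)))) ∧ ((¬(2*cnt ≥ 2*d - 6)) → ((¬(d ≠ 0)) → d ≤ -7)))) ∧ ((¬(2*cnt ≥ 2*d - 6)) → ((¬(d ≠ 0)) → d ≤ -7)))) ∧ ((¬(2*cnt ≥ 2*d - 6)) → ((¬(d ≠ 0)) → d ≤ -7))
Answer: WP = (2*cnt ≥ 2*d - 6 → (cnt = 14 ∧ 3*cnt < 3 ∧ (2*cnt ≥ 2*d - 6 → (cnt = 14 ∧ 3*cnt < 3 ∧ (2*cnt ≥ 2*d - 6 → (cnt = 14 ∧ 3*cnt < 3 ∧ (2*cnt ≥ 2*d - 6 → (cnt = 14 ∧ 3*cnt < 3 ∧ (¬(2*cnt ≥ 2*d - 6)) ∧ ((¬(d ≠ 0)) → d ≤ -7))) ∧ ((¬(2*cnt ≥ 2*d - 6)) → ((¬(d ≠ 0)) → d ≤ -7)))) ∧ ((¬(2*cnt ≥ 2*d - 6)) → ((¬(d ≠ 0)) → d ≤ -7)))) ∧ ((¬(2*cnt ≥ 2*d - 6)) → ((¬(d ≠ 0)) → d ≤ -7)))) ∧ ((¬(2*cnt ≥ 2*d - 6)) → ((¬(d ≠ 0)) → d ≤ -7))


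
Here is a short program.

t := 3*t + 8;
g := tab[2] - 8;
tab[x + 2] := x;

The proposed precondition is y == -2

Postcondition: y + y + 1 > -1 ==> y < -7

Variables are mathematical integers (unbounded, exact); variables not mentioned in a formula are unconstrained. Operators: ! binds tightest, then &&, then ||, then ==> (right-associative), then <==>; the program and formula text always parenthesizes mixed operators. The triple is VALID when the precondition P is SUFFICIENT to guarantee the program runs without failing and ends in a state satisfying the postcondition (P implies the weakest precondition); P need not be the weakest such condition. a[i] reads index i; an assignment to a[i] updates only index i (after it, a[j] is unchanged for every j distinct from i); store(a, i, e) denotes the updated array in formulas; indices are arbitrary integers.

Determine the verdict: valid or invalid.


Working backward. After the program, the postcondition y + y + 1 > -1 ==> y < -7 must hold; in canonical form it is 2*y > -2 ==> y < -7.
Before tab[x + 2] := x: 2*y > -2 ==> y < -7
Before g := tab[2] - 8: 2*y > -2 ==> y < -7
Before t := 3*t + 8: 2*y > -2 ==> y < -7
The weakest precondition is 2*y > -2 ==> y < -7.
Check whether y == -2 implies it.
Every state satisfying the precondition satisfies the weakest precondition: the implication holds.
Answer: valid


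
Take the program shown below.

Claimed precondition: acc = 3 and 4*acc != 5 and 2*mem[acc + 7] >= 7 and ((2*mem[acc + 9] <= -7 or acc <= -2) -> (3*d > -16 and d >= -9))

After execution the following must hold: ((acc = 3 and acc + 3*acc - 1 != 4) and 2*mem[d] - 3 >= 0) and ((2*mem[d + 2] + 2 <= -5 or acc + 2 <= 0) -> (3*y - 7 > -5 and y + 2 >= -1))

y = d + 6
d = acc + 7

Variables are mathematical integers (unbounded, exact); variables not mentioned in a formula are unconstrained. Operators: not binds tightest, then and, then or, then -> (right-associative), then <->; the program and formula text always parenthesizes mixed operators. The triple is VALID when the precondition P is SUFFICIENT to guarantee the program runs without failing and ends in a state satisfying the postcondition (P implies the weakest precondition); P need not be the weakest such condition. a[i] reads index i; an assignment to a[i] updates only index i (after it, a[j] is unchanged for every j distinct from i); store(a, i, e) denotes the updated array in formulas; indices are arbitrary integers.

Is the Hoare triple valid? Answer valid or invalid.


Working backward. After the program, the postcondition ((acc = 3 and acc + 3*acc - 1 != 4) and 2*mem[d] - 3 >= 0) and ((2*mem[d + 2] + 2 <= -5 or acc + 2 <= 0) -> (3*y - 7 > -5 and y + 2 >= -1)) must hold; in canonical form it is acc = 3 and 4*acc != 5 and 2*mem[d] >= 3 and ((2*mem[d + 2] <= -7 or acc <= -2) -> (3*y > 2 and y >= -3)).
Before d := acc + 7: acc = 3 and 4*acc != 5 and 2*mem[acc + 7] >= 3 and ((2*mem[acc + 9] <= -7 or acc <= -2) -> (3*y > 2 and y >= -3))
Before y := d + 6: acc = 3 and 4*acc != 5 and 2*mem[acc + 7] >= 3 and ((2*mem[acc + 9] <= -7 or acc <= -2) -> (3*d > -16 and d >= -9))
The weakest precondition is acc = 3 and 4*acc != 5 and 2*mem[acc + 7] >= 3 and ((2*mem[acc + 9] <= -7 or acc <= -2) -> (3*d > -16 and d >= -9)).
Check whether acc = 3 and 4*acc != 5 and 2*mem[acc + 7] >= 7 and ((2*mem[acc + 9] <= -7 or acc <= -2) -> (3*d > -16 and d >= -9)) implies it.
Every state satisfying the precondition satisfies the weakest precondition: the implication holds.
Answer: valid


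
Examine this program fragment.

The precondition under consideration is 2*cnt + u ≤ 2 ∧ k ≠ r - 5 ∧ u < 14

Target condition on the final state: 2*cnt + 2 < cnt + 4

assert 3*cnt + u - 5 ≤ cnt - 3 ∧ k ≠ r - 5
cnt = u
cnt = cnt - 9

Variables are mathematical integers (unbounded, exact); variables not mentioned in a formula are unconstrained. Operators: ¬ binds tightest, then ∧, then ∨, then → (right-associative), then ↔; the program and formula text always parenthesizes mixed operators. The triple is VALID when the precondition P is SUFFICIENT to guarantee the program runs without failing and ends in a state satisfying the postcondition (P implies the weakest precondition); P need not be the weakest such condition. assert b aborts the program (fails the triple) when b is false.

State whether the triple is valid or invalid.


Working backward. After the program, the postcondition 2*cnt + 2 < cnt + 4 must hold; in canonical form it is cnt < 2.
Before cnt := cnt - 9: cnt < 11
Before cnt := u: u < 11
Before assert 3*cnt + u - 5 ≤ cnt - 3 ∧ k ≠ r - 5: 2*cnt + u ≤ 2 ∧ k ≠ r - 5 ∧ u < 11
The weakest precondition is 2*cnt + u ≤ 2 ∧ k ≠ r - 5 ∧ u < 11.
Check whether 2*cnt + u ≤ 2 ∧ k ≠ r - 5 ∧ u < 14 implies it.
Countermodel: at the initial state cnt = -5, k = 1, r = 5, u = 12, the precondition holds but the weakest precondition fails.
Answer: invalid


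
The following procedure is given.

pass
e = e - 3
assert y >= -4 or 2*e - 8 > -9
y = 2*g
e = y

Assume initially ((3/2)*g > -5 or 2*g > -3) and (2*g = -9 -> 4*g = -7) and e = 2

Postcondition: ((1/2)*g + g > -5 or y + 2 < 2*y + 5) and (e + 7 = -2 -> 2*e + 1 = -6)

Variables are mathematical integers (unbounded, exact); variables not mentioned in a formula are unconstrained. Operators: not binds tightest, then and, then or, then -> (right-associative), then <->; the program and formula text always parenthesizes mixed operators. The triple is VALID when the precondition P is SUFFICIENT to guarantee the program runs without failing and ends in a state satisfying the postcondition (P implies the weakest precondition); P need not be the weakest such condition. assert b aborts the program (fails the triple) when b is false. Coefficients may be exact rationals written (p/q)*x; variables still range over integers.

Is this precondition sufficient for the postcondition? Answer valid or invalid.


Working backward. After the program, the postcondition ((1/2)*g + g > -5 or y + 2 < 2*y + 5) and (e + 7 = -2 -> 2*e + 1 = -6) must hold; in canonical form it is ((3/2)*g > -5 or y > -3) and (e = -9 -> 2*e = -7).
Before e := y: ((3/2)*g > -5 or y > -3) and (y = -9 -> 2*y = -7)
Before y := 2*g: ((3/2)*g > -5 or 2*g > -3) and (2*g = -9 -> 4*g = -7)
Before assert y >= -4 or 2*e - 8 > -9: (y >= -4 or 2*e > -1) and ((3/2)*g > -5 or 2*g > -3) and (2*g = -9 -> 4*g = -7)
Before e := e - 3: (y >= -4 or 2*e > 5) and ((3/2)*g > -5 or 2*g > -3) and (2*g = -9 -> 4*g = -7)
Before skip: (y >= -4 or 2*e > 5) and ((3/2)*g > -5 or 2*g > -3) and (2*g = -9 -> 4*g = -7)
The weakest precondition is (y >= -4 or 2*e > 5) and ((3/2)*g > -5 or 2*g > -3) and (2*g = -9 -> 4*g = -7).
Check whether ((3/2)*g > -5 or 2*g > -3) and (2*g = -9 -> 4*g = -7) and e = 2 implies it.
Countermodel: at the initial state e = 2, g = 0, y = -5, the precondition holds but the weakest precondition fails.
Answer: invalid


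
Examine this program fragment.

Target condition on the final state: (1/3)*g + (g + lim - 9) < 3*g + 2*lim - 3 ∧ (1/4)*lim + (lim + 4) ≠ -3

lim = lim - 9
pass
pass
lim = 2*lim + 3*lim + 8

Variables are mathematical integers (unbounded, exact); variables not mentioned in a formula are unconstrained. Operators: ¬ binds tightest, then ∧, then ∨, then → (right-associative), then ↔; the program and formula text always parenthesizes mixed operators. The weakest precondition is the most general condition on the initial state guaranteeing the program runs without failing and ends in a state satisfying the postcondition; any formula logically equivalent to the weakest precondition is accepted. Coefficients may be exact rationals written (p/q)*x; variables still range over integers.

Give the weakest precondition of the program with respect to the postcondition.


Working backward. After the program, the postcondition (1/3)*g + (g + lim - 9) < 3*g + 2*lim - 3 ∧ (1/4)*lim + (lim + 4) ≠ -3 must hold; in canonical form it is (5/3)*g + lim > -6 ∧ (5/4)*lim ≠ -7.
Before lim := 2*lim + 3*lim + 8: (5/3)*g + 5*lim > -14 ∧ (25/4)*lim ≠ -17
Before skip: (5/3)*g + 5*lim > -14 ∧ (25/4)*lim ≠ -17
Before skip: (5/3)*g + 5*lim > -14 ∧ (25/4)*lim ≠ -17
Before lim := lim - 9: (5/3)*g + 5*lim > 31 ∧ (25/4)*lim ≠ 157/4
Answer: WP = (5/3)*g + 5*lim > 31 ∧ (25/4)*lim ≠ 157/4


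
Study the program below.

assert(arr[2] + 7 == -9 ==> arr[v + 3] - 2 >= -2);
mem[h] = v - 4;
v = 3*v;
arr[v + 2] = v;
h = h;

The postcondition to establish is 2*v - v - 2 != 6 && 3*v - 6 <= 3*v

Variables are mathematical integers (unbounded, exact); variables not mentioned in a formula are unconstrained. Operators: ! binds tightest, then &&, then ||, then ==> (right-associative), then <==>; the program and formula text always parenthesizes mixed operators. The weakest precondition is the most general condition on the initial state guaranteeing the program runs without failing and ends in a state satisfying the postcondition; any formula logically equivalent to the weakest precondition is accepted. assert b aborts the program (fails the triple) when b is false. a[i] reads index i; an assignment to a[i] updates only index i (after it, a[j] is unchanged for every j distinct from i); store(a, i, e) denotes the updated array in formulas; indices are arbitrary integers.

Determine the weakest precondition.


Working backward. After the program, the postcondition 2*v - v - 2 != 6 && 3*v - 6 <= 3*v must hold; in canonical form it is v != 8.
Before h := h: v != 8
Before arr[v + 2] := v: v != 8
Before v := 3*v: 3*v != 8
Before mem[h] := v - 4: 3*v != 8
Before assert arr[2] + 7 == -9 ==> arr[v + 3] - 2 >= -2: (arr[2] == -16 ==> arr[v + 3] >= 0) && 3*v != 8
Answer: WP = (arr[2] == -16 ==> arr[v + 3] >= 0) && 3*v != 8


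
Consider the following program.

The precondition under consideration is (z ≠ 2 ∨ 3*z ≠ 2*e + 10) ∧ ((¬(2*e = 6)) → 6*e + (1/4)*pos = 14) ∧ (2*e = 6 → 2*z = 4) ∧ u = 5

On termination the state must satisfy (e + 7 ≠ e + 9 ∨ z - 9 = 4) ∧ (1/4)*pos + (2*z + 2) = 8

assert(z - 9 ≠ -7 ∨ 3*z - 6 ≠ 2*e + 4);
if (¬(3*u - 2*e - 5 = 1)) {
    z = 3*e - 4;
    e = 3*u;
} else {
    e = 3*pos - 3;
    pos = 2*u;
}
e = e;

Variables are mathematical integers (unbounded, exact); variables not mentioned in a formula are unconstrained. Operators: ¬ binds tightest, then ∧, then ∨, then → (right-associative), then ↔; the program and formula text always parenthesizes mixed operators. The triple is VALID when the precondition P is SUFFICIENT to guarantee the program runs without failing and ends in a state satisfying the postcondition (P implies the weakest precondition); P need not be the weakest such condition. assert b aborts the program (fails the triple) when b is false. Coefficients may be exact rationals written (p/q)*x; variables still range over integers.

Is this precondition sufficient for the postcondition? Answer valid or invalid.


Working backward. After the program, the postcondition (e + 7 ≠ e + 9 ∨ z - 9 = 4) ∧ (1/4)*pos + (2*z + 2) = 8 must hold; in canonical form it is (1/4)*pos + 2*z = 6.
Before e := e: (1/4)*pos + 2*z = 6
Then branch requires 6*e + (1/4)*pos = 14; else branch requires (1/2)*u + 2*z = 6.
Before the if: ((¬(3*u = 2*e + 6)) → 6*e + (1/4)*pos = 14) ∧ (3*u = 2*e + 6 → (1/2)*u + 2*z = 6)
Before assert z - 9 ≠ -7 ∨ 3*z - 6 ≠ 2*e + 4: (z ≠ 2 ∨ 3*z ≠ 2*e + 10) ∧ ((¬(3*u = 2*e + 6)) → 6*e + (1/4)*pos = 14) ∧ (3*u = 2*e + 6 → (1/2)*u + 2*z = 6)
The weakest precondition is (z ≠ 2 ∨ 3*z ≠ 2*e + 10) ∧ ((¬(3*u = 2*e + 6)) → 6*e + (1/4)*pos = 14) ∧ (3*u = 2*e + 6 → (1/2)*u + 2*z = 6).
Check whether (z ≠ 2 ∨ 3*z ≠ 2*e + 10) ∧ ((¬(2*e = 6)) → 6*e + (1/4)*pos = 14) ∧ (2*e = 6 → 2*z = 4) ∧ u = 5 implies it.
Countermodel: at the initial state e = 3, pos = -15, u = 5, z = 2, the precondition holds but the weakest precondition fails.
Answer: invalid


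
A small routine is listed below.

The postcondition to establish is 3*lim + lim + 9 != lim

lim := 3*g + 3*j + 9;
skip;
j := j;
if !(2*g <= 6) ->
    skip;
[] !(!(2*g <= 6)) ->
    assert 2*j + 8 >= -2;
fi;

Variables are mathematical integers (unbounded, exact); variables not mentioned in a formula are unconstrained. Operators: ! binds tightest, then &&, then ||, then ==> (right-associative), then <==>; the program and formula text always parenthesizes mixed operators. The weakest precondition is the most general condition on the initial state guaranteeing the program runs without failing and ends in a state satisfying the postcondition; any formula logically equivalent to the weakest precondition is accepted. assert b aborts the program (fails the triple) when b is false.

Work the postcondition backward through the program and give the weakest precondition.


Working backward. After the program, the postcondition 3*lim + lim + 9 != lim must hold; in canonical form it is 3*lim != -9.
Then branch requires 3*lim != -9; else branch requires 2*j >= -10 && 3*lim != -9.
Before the if: ((!(2*g <= 6)) ==> 3*lim != -9) && (2*g <= 6 ==> (2*j >= -10 && 3*lim != -9))
Before j := j: ((!(2*g <= 6)) ==> 3*lim != -9) && (2*g <= 6 ==> (2*j >= -10 && 3*lim != -9))
Before skip: ((!(2*g <= 6)) ==> 3*lim != -9) && (2*g <= 6 ==> (2*j >= -10 && 3*lim != -9))
Before lim := 3*g + 3*j + 9: ((!(2*g <= 6)) ==> 9*g + 9*j != -36) && (2*g <= 6 ==> (2*j >= -10 && 9*g + 9*j != -36))
Answer: WP = ((!(2*g <= 6)) ==> 9*g + 9*j != -36) && (2*g <= 6 ==> (2*j >= -10 && 9*g + 9*j != -36))


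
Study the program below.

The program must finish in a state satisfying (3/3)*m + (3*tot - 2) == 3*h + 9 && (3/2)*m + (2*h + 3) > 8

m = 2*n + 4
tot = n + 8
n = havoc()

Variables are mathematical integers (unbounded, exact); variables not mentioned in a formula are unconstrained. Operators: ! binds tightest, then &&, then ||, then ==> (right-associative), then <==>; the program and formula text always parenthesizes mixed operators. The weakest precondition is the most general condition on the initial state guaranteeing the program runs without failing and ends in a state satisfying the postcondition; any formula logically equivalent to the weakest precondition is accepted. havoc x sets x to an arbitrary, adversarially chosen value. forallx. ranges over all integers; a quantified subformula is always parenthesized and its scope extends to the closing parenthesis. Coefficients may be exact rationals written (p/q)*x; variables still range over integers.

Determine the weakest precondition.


Working backward. After the program, the postcondition (3/3)*m + (3*tot - 2) == 3*h + 9 && (3/2)*m + (2*h + 3) > 8 must hold; in canonical form it is m + 3*tot == 3*h + 11 && 2*h + (3/2)*m > 5.
Before havoc n: m + 3*tot == 3*h + 11 && 2*h + (3/2)*m > 5
Before tot := n + 8: m + 3*n == 3*h - 13 && 2*h + (3/2)*m > 5
Before m := 2*n + 4: 5*n == 3*h - 17 && 2*h + 3*n > -1
Answer: WP = 5*n == 3*h - 17 && 2*h + 3*n > -1


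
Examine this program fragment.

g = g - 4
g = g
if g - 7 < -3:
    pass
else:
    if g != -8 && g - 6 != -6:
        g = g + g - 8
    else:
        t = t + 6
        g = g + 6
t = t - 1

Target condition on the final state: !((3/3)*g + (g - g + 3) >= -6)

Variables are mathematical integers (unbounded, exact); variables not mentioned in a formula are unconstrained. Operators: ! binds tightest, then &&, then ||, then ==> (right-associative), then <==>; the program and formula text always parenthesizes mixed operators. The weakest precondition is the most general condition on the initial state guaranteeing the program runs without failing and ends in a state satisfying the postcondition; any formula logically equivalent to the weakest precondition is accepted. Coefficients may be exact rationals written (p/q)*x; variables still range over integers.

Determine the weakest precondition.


Working backward. After the program, the postcondition !((3/3)*g + (g - g + 3) >= -6) must hold; in canonical form it is !(g >= -9).
Before t := t - 1: !(g >= -9)
Then branch requires !(g >= -9); else branch requires ((g != -8 && g != 0) ==> (!(2*g >= -1))) && ((!(g != -8 && g != 0)) ==> (!(g >= -15))).
Before the if: (g < 4 ==> (!(g >= -9))) && ((!(g < 4)) ==> (((g != -8 && g != 0) ==> (!(2*g >= -1))) && ((!(g != -8 && g != 0)) ==> (!(g >= -15)))))
Before g := g: (g < 4 ==> (!(g >= -9))) && ((!(g < 4)) ==> (((g != -8 && g != 0) ==> (!(2*g >= -1))) && ((!(g != -8 && g != 0)) ==> (!(g >= -15)))))
Before g := g - 4: (g < 8 ==> (!(g >= -5))) && ((!(g < 8)) ==> (((g != -4 && g != 4) ==> (!(2*g >= 7))) && ((!(g != -4 && g != 4)) ==> (!(g >= -11)))))
Answer: WP = (g < 8 ==> (!(g >= -5))) && ((!(g < 8)) ==> (((g != -4 && g != 4) ==> (!(2*g >= 7))) && ((!(g != -4 && g != 4)) ==> (!(g >= -11)))))


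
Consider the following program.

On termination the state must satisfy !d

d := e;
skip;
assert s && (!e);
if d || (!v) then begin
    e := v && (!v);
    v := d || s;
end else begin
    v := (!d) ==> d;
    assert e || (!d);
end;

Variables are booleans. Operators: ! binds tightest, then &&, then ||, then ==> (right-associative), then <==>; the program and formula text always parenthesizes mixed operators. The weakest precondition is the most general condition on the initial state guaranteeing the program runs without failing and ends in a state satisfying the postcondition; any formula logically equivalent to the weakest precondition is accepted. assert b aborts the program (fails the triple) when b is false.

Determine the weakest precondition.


Working backward. After the program, !d must hold.
Then branch requires !d; else branch requires (e || (!d)) && (!d).
Before the if: ((d || (!v)) ==> (!d)) && ((!(d || (!v))) ==> ((e || (!d)) && (!d)))
Before assert s && (!e): s && (!e) && ((d || (!v)) ==> (!d)) && ((!(d || (!v))) ==> ((e || (!d)) && (!d)))
Before skip: s && (!e) && ((d || (!v)) ==> (!d)) && ((!(d || (!v))) ==> ((e || (!d)) && (!d)))
Before d := e: s && (!e) && ((e || (!v)) ==> (!e)) && ((!(e || (!v))) ==> (!e))
Answer: WP = s && (!e) && ((e || (!v)) ==> (!e)) && ((!(e || (!v))) ==> (!e))


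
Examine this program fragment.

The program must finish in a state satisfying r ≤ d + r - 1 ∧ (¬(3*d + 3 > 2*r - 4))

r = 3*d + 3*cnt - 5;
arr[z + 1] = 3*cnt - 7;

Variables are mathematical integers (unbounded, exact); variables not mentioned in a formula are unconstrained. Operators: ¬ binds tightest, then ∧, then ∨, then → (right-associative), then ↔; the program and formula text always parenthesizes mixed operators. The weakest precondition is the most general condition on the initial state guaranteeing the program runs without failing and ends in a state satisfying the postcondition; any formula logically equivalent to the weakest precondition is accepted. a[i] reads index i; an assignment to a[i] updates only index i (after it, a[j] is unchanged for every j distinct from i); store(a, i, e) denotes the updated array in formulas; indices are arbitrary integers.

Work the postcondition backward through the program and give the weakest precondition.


Working backward. After the program, the postcondition r ≤ d + r - 1 ∧ (¬(3*d + 3 > 2*r - 4)) must hold; in canonical form it is d ≥ 1 ∧ (¬(3*d > 2*r - 7)).
Before arr[z + 1] := 3*cnt - 7: d ≥ 1 ∧ (¬(3*d > 2*r - 7))
Before r := 3*d + 3*cnt - 5: d ≥ 1 ∧ (¬(6*cnt + 3*d < 17))
Answer: WP = d ≥ 1 ∧ (¬(6*cnt + 3*d < 17))


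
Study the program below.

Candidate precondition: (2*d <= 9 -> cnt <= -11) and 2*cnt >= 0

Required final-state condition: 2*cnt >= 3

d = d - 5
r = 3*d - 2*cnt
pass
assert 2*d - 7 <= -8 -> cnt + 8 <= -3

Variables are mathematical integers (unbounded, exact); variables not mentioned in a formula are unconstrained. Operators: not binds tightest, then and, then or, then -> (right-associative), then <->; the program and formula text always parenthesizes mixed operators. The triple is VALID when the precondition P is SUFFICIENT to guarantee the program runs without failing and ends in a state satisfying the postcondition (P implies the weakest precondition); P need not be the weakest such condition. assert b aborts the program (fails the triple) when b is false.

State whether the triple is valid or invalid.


Working backward. After the program, 2*cnt >= 3 must hold.
Before assert 2*d - 7 <= -8 -> cnt + 8 <= -3: (2*d <= -1 -> cnt <= -11) and 2*cnt >= 3
Before skip: (2*d <= -1 -> cnt <= -11) and 2*cnt >= 3
Before r := 3*d - 2*cnt: (2*d <= -1 -> cnt <= -11) and 2*cnt >= 3
Before d := d - 5: (2*d <= 9 -> cnt <= -11) and 2*cnt >= 3
The weakest precondition is (2*d <= 9 -> cnt <= -11) and 2*cnt >= 3.
Check whether (2*d <= 9 -> cnt <= -11) and 2*cnt >= 0 implies it.
Countermodel: at the initial state cnt = 0, d = 5, the precondition holds but the weakest precondition fails.
Answer: invalid


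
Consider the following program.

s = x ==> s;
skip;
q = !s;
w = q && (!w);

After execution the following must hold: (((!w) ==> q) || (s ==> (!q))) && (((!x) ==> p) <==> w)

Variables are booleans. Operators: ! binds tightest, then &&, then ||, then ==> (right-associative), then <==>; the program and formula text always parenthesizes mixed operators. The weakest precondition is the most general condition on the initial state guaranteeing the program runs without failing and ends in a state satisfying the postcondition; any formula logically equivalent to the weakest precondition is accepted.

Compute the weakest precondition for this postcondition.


Working backward. After the program, (((!w) ==> q) || (s ==> (!q))) && (((!x) ==> p) <==> w) must hold.
Before w := q && (!w): (((!(q && (!w))) ==> q) || (s ==> (!q))) && (((!x) ==> p) <==> (q && (!w)))
Before q := !s: ((!x) ==> p) <==> ((!s) && (!w))
Before skip: ((!x) ==> p) <==> ((!s) && (!w))
Before s := x ==> s: ((!x) ==> p) <==> ((!(x ==> s)) && (!w))
Answer: WP = ((!x) ==> p) <==> ((!(x ==> s)) && (!w))


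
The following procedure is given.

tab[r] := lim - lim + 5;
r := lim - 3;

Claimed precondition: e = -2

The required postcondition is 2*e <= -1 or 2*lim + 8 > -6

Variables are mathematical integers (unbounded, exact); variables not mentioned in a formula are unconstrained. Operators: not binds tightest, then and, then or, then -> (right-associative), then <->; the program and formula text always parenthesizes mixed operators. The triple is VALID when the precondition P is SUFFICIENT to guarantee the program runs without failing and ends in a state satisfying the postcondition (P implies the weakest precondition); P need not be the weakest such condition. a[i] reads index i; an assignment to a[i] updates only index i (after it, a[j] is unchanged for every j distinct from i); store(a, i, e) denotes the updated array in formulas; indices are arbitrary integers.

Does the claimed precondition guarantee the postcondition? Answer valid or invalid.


Working backward. After the program, the postcondition 2*e <= -1 or 2*lim + 8 > -6 must hold; in canonical form it is 2*e <= -1 or 2*lim > -14.
Before r := lim - 3: 2*e <= -1 or 2*lim > -14
Before tab[r] := lim - lim + 5: 2*e <= -1 or 2*lim > -14
The weakest precondition is 2*e <= -1 or 2*lim > -14.
Check whether e = -2 implies it.
Every state satisfying the precondition satisfies the weakest precondition: the implication holds.
Answer: valid


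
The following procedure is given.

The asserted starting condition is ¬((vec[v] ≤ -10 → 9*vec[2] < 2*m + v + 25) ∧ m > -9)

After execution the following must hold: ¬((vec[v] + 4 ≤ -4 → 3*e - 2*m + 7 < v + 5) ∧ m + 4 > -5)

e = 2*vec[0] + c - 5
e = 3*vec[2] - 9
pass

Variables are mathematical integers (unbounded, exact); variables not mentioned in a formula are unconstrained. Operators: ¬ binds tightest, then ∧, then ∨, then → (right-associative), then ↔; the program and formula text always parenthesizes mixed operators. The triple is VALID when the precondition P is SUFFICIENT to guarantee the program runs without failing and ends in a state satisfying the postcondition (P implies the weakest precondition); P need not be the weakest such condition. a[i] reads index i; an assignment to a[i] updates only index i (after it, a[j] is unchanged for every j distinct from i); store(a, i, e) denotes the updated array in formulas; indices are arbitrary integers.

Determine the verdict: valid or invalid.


Working backward. After the program, the postcondition ¬((vec[v] + 4 ≤ -4 → 3*e - 2*m + 7 < v + 5) ∧ m + 4 > -5) must hold; in canonical form it is ¬((vec[v] ≤ -8 → 3*e < 2*m + v - 2) ∧ m > -9).
Before skip: ¬((vec[v] ≤ -8 → 3*e < 2*m + v - 2) ∧ m > -9)
Before e := 3*vec[2] - 9: ¬((vec[v] ≤ -8 → 9*vec[2] < 2*m + v + 25) ∧ m > -9)
Before e := 2*vec[0] + c - 5: ¬((vec[v] ≤ -8 → 9*vec[2] < 2*m + v + 25) ∧ m > -9)
The weakest precondition is ¬((vec[v] ≤ -8 → 9*vec[2] < 2*m + v + 25) ∧ m > -9).
Check whether ¬((vec[v] ≤ -10 → 9*vec[2] < 2*m + v + 25) ∧ m > -9) implies it.
Every state satisfying the precondition satisfies the weakest precondition: the implication holds.
Answer: valid
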